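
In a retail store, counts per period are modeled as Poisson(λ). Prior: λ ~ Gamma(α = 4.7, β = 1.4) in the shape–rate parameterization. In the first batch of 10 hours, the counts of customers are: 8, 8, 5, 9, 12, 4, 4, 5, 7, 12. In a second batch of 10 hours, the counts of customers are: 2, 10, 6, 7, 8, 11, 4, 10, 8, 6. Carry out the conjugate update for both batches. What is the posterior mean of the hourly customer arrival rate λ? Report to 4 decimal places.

7.0421

With a Gamma(shape α, rate β) prior, the Poisson likelihood is conjugate: the posterior is Gamma(α + ΣXᵢ, β + n).
Batch 1: sum of counts S = 74 over n = 10 hours.
After batch 1: Gamma(α+S, β+n) = Gamma(4.7+74, 1.4+10) = Gamma(78.7, 11.4).
Batch 2: sum of counts S = 72 over n = 10 hours.
After batch 2: Gamma(α+S, β+n) = Gamma(78.7+72, 11.4+10) = Gamma(150.7, 21.4).
Posterior mean = α/β = 150.7/21.4 = 7.0421.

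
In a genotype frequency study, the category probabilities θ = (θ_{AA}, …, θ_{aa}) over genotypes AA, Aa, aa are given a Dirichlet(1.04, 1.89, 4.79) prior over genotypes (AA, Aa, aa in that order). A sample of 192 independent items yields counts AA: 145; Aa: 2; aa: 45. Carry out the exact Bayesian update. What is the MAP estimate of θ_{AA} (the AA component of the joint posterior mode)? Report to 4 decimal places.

0.7373

The Dirichlet prior is conjugate to the Multinomial likelihood: each posterior αⱼ = prior αⱼ + observed count nⱼ.
Posterior concentration: (146.04, 3.89, 49.79), total = 199.72.
Joint mode component: (α_{AA}−1)/(Σα−K) = 145.04/196.72 = 0.7373.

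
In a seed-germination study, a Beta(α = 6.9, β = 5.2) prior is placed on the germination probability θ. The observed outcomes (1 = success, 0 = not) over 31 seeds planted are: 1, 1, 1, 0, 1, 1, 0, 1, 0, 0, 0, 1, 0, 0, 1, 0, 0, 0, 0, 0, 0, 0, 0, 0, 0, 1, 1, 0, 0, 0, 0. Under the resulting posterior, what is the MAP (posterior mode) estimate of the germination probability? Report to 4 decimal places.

0.3869

The Beta prior is conjugate to a Binomial/Bernoulli likelihood; the update adds successes to α and failures to β.
Posterior: Beta(α+k, β+n−k) = Beta(6.9+10, 5.2+21) = Beta(16.9, 26.2).
Mode of Beta(a,b) for a,b>1 is (a−1)/(a+b−2) = 15.9/41.1 = 0.3869.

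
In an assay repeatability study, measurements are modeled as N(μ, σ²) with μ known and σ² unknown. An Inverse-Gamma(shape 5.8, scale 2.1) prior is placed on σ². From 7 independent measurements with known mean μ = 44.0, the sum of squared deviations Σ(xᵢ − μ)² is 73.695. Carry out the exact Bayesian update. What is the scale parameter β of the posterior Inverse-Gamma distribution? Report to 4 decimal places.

With known mean μ and an Inverse-Gamma(α, β) prior on σ², the Normal likelihood is conjugate: posterior is Inv-Gamma(α + n/2, β + Σ(xᵢ−μ)²/2).
Posterior: Inv-Gamma(5.8 + 7/2, 2.1 + 73.695/2) = Inv-Gamma(9.30, 38.9475).
Posterior β = 38.9475.

38.9475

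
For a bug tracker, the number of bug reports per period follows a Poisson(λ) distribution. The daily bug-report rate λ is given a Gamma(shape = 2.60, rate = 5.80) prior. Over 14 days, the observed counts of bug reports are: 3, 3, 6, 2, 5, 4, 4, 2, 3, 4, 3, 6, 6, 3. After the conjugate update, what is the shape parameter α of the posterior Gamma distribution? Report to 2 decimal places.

56.60

With a Gamma(shape α, rate β) prior, the Poisson likelihood is conjugate: the posterior is Gamma(α + ΣXᵢ, β + n).
Sum of counts S = 54 over n = 14 days.
Posterior: Gamma(α+S, β+n) = Gamma(2.60+54, 5.80+14) = Gamma(56.60, 19.80).
Posterior α = 56.60.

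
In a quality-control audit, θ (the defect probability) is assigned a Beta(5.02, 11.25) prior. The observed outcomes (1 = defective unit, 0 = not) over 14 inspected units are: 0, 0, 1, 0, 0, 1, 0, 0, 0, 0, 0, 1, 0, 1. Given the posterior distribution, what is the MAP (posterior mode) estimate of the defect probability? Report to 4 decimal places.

The Beta prior is conjugate to a Binomial/Bernoulli likelihood; the update adds successes to α and failures to β.
Posterior: Beta(α+k, β+n−k) = Beta(5.02+4, 11.25+10) = Beta(9.02, 21.25).
Mode of Beta(a,b) for a,b>1 is (a−1)/(a+b−2) = 8.02/28.27 = 0.2837.

0.2837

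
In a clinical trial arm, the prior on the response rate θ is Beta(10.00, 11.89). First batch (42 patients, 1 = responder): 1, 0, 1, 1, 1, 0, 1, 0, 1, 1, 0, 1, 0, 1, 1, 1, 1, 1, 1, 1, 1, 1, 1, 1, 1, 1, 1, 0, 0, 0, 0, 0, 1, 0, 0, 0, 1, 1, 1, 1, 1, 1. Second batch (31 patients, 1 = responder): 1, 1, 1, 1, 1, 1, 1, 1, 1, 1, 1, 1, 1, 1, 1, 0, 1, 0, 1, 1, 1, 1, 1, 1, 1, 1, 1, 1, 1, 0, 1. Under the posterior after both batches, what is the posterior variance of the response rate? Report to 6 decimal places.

The Beta prior is conjugate to a Binomial/Bernoulli likelihood; the update adds successes to α and failures to β.
After batch 1: Beta(10.00+29, 11.89+13) = Beta(39.00, 24.89).
After batch 2: Beta(39.00+28, 24.89+3) = Beta(67.00, 27.89).
Var = αβ/((α+β)²(α+β+1)) = 67.00·27.89/(94.89²·95.89) = 0.002164.

0.002164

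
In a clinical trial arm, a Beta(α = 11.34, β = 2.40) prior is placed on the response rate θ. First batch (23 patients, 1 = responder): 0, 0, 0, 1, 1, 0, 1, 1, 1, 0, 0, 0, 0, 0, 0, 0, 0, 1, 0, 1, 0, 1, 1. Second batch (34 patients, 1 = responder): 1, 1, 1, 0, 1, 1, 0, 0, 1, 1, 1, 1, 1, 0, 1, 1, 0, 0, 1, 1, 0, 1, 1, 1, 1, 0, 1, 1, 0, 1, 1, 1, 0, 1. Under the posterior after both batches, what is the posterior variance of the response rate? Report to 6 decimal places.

0.003261

The Beta prior is conjugate to a Binomial/Bernoulli likelihood; the update adds successes to α and failures to β.
After batch 1: Beta(11.34+9, 2.40+14) = Beta(20.34, 16.40).
After batch 2: Beta(20.34+24, 16.40+10) = Beta(44.34, 26.40).
Var = αβ/((α+β)²(α+β+1)) = 44.34·26.40/(70.74²·71.74) = 0.003261.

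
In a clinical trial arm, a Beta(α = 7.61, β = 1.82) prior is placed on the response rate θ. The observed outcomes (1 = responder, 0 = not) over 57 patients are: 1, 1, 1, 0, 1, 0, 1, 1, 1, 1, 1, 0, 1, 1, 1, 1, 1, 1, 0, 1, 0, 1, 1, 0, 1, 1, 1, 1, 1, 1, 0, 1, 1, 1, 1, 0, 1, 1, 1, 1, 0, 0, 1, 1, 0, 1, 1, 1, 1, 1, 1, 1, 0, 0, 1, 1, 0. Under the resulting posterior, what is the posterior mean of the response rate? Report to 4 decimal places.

The Beta prior is conjugate to a Binomial/Bernoulli likelihood; the update adds successes to α and failures to β.
Posterior: Beta(α+k, β+n−k) = Beta(7.61+43, 1.82+14) = Beta(50.61, 15.82).
Posterior mean = α/(α+β) = 50.61/66.43 = 0.7619.

0.7619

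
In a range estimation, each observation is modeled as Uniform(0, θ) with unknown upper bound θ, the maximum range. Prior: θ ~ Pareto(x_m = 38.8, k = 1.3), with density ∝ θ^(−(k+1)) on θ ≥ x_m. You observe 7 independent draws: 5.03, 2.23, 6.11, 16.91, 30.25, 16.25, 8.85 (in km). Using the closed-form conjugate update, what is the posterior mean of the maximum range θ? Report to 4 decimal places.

44.1151

A Pareto(scale x_m, shape k) prior on the upper bound θ of Uniform(0, θ) is conjugate: posterior is Pareto(max(x_m, max xᵢ), k + n).
Sample maximum = 30.25; prior scale x_m = 38.8 → posterior scale = max = 38.80.
Posterior shape = 1.3 + 7 = 8.3.
E[θ|data] = k·x_m/(k−1) = 8.3·38.80/7.3 = 44.1151.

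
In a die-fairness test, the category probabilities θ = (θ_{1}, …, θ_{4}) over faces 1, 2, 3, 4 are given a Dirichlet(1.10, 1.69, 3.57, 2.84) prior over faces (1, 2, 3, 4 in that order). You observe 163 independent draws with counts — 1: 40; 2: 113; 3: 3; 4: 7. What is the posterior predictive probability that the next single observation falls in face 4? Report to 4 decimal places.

The Dirichlet prior is conjugate to the Multinomial likelihood: each posterior αⱼ = prior αⱼ + observed count nⱼ.
Posterior concentration: (41.10, 114.69, 6.57, 9.84), total = 172.20.
P(next = 4 | data) = α_{4}/Σα = 0.0571.

0.0571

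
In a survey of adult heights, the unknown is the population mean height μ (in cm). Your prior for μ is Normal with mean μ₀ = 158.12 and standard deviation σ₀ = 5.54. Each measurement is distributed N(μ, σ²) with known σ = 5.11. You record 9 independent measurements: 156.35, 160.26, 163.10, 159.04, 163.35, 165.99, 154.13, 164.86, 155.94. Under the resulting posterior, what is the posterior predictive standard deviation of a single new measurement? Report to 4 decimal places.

5.3631

For Normal data with known variance σ², a Normal(μ₀, σ₀²) prior on μ is conjugate. Posterior precision = 1/σ₀² + n/σ²; posterior mean is the precision-weighted average of μ₀ and x̄.
σ₀² = 5.54² = 30.6916, σ² = 5.11² = 26.1121; σ² + n·σ₀² = 26.1121 + 9·30.6916 = 302.3365.
Posterior precision = 1/σ₀² + n/σ² = 1/30.6916 + 9/26.1121 = (σ² + n·σ₀²)/(σ₀²σ²) = 302.3365/(30.6916·26.1121); posterior variance σₙ² = σ₀²σ²/(σ² + n·σ₀²) = 30.6916·26.1121/302.3365 = 2.650762.
Predictive variance for one new observation = σₙ² + σ² = 30.6916·26.1121/302.3365 + 26.1121 = σ²·(σ₀² + 302.3365)/302.3365 = 26.1121·333.0281/302.3365 = 28.762862; SD = √(26.1121·333.0281/302.3365) = 5.3631.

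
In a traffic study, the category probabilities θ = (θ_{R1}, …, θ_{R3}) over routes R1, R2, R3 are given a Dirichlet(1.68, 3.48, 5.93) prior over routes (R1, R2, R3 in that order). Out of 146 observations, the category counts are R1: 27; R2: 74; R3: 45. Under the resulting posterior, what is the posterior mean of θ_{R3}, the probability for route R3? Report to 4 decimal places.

0.3242

The Dirichlet prior is conjugate to the Multinomial likelihood: each posterior αⱼ = prior αⱼ + observed count nⱼ.
Posterior concentration: (28.68, 77.48, 50.93), total = 157.09.
E[θ_{R3}|data] = α_{R3}/Σα = 50.93/157.09 = 0.3242.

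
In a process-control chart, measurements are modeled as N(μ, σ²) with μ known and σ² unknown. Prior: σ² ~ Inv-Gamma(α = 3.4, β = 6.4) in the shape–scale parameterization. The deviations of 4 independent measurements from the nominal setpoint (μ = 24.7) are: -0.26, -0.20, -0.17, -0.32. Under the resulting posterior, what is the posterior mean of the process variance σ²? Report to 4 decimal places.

With known mean μ and an Inverse-Gamma(α, β) prior on σ², the Normal likelihood is conjugate: posterior is Inv-Gamma(α + n/2, β + Σ(xᵢ−μ)²/2).
Σ(xᵢ−μ)² = (-0.26)² + (-0.20)² + (-0.17)² + (-0.32)² = 0.2389.
Posterior: Inv-Gamma(3.4 + 4/2, 6.4 + 0.2389/2) = Inv-Gamma(5.40, 6.51945).
E[σ²|data] = β/(α−1) = 6.51945/4.40 = 1.4817.

1.4817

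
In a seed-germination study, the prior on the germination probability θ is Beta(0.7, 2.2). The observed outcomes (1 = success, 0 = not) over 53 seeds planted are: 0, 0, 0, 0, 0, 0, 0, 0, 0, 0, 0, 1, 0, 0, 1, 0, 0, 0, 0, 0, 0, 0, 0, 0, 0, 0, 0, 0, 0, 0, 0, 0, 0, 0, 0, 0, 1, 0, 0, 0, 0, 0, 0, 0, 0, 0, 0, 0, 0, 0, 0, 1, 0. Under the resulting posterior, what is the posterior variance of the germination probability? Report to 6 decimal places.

0.001353

The Beta prior is conjugate to a Binomial/Bernoulli likelihood; the update adds successes to α and failures to β.
Posterior: Beta(α+k, β+n−k) = Beta(0.7+4, 2.2+49) = Beta(4.7, 51.2).
Var = αβ/((α+β)²(α+β+1)) = 4.7·51.2/(55.9²·56.9) = 0.001353.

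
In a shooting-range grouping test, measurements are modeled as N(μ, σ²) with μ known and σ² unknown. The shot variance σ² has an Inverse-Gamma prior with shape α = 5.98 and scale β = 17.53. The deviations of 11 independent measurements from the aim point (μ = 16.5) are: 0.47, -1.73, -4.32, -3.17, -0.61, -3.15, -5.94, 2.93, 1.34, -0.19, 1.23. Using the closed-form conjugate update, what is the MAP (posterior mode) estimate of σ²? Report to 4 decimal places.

With known mean μ and an Inverse-Gamma(α, β) prior on σ², the Normal likelihood is conjugate: posterior is Inv-Gamma(α + n/2, β + Σ(xᵢ−μ)²/2).
Σ(xᵢ−μ)² = (0.47)² + (-1.73)² + (-4.32)² + (-3.17)² + (-0.61)² + (-3.15)² + (-5.94)² + (2.93)² + (1.34)² + (-0.19)² + (1.23)² = 89.4328.
Posterior: Inv-Gamma(5.98 + 11/2, 17.53 + 89.4328/2) = Inv-Gamma(11.48, 62.24640).
Mode = β/(α+1) = 62.24640/12.48 = 4.9877.

4.9877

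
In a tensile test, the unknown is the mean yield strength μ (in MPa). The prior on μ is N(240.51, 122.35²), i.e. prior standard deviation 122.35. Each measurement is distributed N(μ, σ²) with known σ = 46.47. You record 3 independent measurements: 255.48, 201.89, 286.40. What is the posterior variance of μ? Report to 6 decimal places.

686.795254

For Normal data with known variance σ², a Normal(μ₀, σ₀²) prior on μ is conjugate. Posterior precision = 1/σ₀² + n/σ²; posterior mean is the precision-weighted average of μ₀ and x̄.
σ₀² = 122.35² = 14969.5225, σ² = 46.47² = 2159.4609; σ² + n·σ₀² = 2159.4609 + 3·14969.5225 = 47068.0284.
Posterior precision = 1/σ₀² + n/σ² = 1/14969.5225 + 3/2159.4609 = (σ² + n·σ₀²)/(σ₀²σ²) = 47068.0284/(14969.5225·2159.4609); posterior variance σₙ² = σ₀²σ²/(σ² + n·σ₀²) = 14969.5225·2159.4609/47068.0284 = 686.795254.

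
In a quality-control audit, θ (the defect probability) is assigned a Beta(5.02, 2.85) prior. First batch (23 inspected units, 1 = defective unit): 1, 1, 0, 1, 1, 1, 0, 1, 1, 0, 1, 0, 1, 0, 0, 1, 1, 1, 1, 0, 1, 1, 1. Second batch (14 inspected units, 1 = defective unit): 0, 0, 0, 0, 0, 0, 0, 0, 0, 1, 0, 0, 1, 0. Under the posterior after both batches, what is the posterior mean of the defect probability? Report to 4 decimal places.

0.5130

The Beta prior is conjugate to a Binomial/Bernoulli likelihood; the update adds successes to α and failures to β.
After batch 1: Beta(5.02+16, 2.85+7) = Beta(21.02, 9.85).
After batch 2: Beta(21.02+2, 9.85+12) = Beta(23.02, 21.85).
Posterior mean = α/(α+β) = 23.02/44.87 = 0.5130.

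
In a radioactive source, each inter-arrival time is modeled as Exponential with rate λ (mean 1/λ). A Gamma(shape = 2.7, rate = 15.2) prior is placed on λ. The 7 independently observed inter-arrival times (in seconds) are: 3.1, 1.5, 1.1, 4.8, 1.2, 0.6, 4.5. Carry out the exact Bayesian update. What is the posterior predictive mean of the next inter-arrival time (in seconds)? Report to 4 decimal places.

3.6782

With a Gamma(shape α, rate β) prior on the exponential rate λ, the posterior after n observations with total T = Σxᵢ is Gamma(α+n, β+T).
Sum of observations T = 16.8 seconds; n = 7.
Posterior: Gamma(2.7+7, 15.2+16.8) = Gamma(9.7, 32.0).
The predictive distribution for the next observation is Lomax; its mean is β/(α−1) = 32.0/8.7 = 3.6782.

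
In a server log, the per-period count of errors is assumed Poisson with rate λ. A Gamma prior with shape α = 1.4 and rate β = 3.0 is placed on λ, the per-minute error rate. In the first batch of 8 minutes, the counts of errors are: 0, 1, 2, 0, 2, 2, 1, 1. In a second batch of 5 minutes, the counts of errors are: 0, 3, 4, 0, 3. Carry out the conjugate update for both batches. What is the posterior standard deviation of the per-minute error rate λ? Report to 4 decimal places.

0.2823

With a Gamma(shape α, rate β) prior, the Poisson likelihood is conjugate: the posterior is Gamma(α + ΣXᵢ, β + n).
Batch 1: sum of counts S = 9 over n = 8 minutes.
After batch 1: Gamma(α+S, β+n) = Gamma(1.4+9, 3.0+8) = Gamma(10.4, 11.0).
Batch 2: sum of counts S = 10 over n = 5 minutes.
After batch 2: Gamma(α+S, β+n) = Gamma(10.4+10, 11.0+5) = Gamma(20.4, 16.0).
SD = √α/β = √20.4/16.0 = 0.2823.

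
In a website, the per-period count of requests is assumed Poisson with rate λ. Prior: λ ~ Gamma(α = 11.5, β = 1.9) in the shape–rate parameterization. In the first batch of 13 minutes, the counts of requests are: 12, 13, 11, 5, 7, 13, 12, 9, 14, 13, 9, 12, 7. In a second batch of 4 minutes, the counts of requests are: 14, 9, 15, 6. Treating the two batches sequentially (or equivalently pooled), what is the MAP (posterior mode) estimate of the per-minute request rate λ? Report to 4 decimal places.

With a Gamma(shape α, rate β) prior, the Poisson likelihood is conjugate: the posterior is Gamma(α + ΣXᵢ, β + n).
Batch 1: sum of counts S = 137 over n = 13 minutes.
After batch 1: Gamma(α+S, β+n) = Gamma(11.5+137, 1.9+13) = Gamma(148.5, 14.9).
Batch 2: sum of counts S = 44 over n = 4 minutes.
After batch 2: Gamma(α+S, β+n) = Gamma(148.5+44, 14.9+4) = Gamma(192.5, 18.9).
Mode of Gamma(α,β) for α≥1 is (α−1)/β = 191.5/18.9 = 10.1323.

10.1323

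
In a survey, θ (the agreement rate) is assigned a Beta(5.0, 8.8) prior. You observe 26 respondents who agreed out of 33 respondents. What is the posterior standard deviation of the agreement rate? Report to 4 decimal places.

The Beta prior is conjugate to a Binomial/Bernoulli likelihood; the update adds successes to α and failures to β.
Posterior: Beta(α+k, β+n−k) = Beta(5.0+26, 8.8+7) = Beta(31.0, 15.8).
Var = αβ/((α+β)²(α+β+1)) = 31.0·15.8/(46.8²·47.8) = 0.00467842; SD = √0.00467842 = 0.0684.

0.0684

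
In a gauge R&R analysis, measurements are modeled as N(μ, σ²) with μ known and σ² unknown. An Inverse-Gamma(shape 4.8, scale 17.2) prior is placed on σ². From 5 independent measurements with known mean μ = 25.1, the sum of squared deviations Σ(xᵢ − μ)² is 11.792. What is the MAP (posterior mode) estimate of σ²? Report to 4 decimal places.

2.7827

With known mean μ and an Inverse-Gamma(α, β) prior on σ², the Normal likelihood is conjugate: posterior is Inv-Gamma(α + n/2, β + Σ(xᵢ−μ)²/2).
Posterior: Inv-Gamma(4.8 + 5/2, 17.2 + 11.792/2) = Inv-Gamma(7.30, 23.0960).
Mode = β/(α+1) = 23.0960/8.30 = 2.7827.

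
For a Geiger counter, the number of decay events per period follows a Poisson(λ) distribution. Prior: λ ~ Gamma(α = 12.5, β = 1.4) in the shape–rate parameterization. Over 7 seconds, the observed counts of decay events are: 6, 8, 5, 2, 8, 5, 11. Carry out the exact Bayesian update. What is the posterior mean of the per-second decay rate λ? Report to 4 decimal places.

With a Gamma(shape α, rate β) prior, the Poisson likelihood is conjugate: the posterior is Gamma(α + ΣXᵢ, β + n).
Sum of counts S = 45 over n = 7 seconds.
Posterior: Gamma(α+S, β+n) = Gamma(12.5+45, 1.4+7) = Gamma(57.5, 8.4).
Posterior mean = α/β = 57.5/8.4 = 6.8452.

6.8452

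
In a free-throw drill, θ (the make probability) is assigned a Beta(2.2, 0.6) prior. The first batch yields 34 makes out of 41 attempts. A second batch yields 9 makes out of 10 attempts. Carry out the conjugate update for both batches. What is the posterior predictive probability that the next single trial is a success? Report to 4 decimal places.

The Beta prior is conjugate to a Binomial/Bernoulli likelihood; the update adds successes to α and failures to β.
After batch 1: Beta(2.2+34, 0.6+7) = Beta(36.2, 7.6).
After batch 2: Beta(36.2+9, 7.6+1) = Beta(45.2, 8.6).
For a single future Bernoulli trial, P(success | data) = α/(α+β) = 0.8401.

0.8401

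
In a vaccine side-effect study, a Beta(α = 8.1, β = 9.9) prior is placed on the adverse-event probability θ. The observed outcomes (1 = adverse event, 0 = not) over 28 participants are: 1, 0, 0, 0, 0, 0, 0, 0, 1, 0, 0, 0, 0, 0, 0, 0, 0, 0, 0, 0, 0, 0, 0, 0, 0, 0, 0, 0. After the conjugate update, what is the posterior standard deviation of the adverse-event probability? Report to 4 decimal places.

The Beta prior is conjugate to a Binomial/Bernoulli likelihood; the update adds successes to α and failures to β.
Posterior: Beta(α+k, β+n−k) = Beta(8.1+2, 9.9+26) = Beta(10.1, 35.9).
Var = αβ/((α+β)²(α+β+1)) = 10.1·35.9/(46.0²·47.0) = 0.00364588; SD = √0.00364588 = 0.0604.

0.0604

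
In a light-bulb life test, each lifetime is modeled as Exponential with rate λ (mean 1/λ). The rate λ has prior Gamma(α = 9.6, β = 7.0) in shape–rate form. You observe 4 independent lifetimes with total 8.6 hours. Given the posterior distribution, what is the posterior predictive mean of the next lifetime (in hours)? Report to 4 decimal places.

1.2381

With a Gamma(shape α, rate β) prior on the exponential rate λ, the posterior after n observations with total T = Σxᵢ is Gamma(α+n, β+T).
Posterior: Gamma(9.6+4, 7.0+8.6) = Gamma(13.6, 15.6).
The predictive distribution for the next observation is Lomax; its mean is β/(α−1) = 15.6/12.6 = 1.2381.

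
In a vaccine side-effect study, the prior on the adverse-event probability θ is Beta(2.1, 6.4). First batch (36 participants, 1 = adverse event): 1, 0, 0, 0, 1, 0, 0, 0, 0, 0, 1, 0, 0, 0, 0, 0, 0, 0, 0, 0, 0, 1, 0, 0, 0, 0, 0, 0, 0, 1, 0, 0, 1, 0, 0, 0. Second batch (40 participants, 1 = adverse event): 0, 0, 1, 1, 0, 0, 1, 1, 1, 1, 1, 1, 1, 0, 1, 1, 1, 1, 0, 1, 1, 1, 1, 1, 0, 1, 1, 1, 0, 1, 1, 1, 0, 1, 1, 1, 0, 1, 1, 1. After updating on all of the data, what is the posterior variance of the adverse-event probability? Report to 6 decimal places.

The Beta prior is conjugate to a Binomial/Bernoulli likelihood; the update adds successes to α and failures to β.
After batch 1: Beta(2.1+6, 6.4+30) = Beta(8.1, 36.4).
After batch 2: Beta(8.1+30, 36.4+10) = Beta(38.1, 46.4).
Var = αβ/((α+β)²(α+β+1)) = 38.1·46.4/(84.5²·85.5) = 0.002896.

0.002896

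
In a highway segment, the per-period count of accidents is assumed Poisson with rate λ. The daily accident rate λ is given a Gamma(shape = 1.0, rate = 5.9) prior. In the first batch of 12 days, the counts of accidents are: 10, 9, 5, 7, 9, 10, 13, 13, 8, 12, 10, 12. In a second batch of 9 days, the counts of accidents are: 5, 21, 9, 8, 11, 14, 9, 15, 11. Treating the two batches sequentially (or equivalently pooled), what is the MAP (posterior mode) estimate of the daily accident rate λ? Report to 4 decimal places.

With a Gamma(shape α, rate β) prior, the Poisson likelihood is conjugate: the posterior is Gamma(α + ΣXᵢ, β + n).
Batch 1: sum of counts S = 118 over n = 12 days.
After batch 1: Gamma(α+S, β+n) = Gamma(1.0+118, 5.9+12) = Gamma(119.0, 17.9).
Batch 2: sum of counts S = 103 over n = 9 days.
After batch 2: Gamma(α+S, β+n) = Gamma(119.0+103, 17.9+9) = Gamma(222.0, 26.9).
Mode of Gamma(α,β) for α≥1 is (α−1)/β = 221.0/26.9 = 8.2156.

8.2156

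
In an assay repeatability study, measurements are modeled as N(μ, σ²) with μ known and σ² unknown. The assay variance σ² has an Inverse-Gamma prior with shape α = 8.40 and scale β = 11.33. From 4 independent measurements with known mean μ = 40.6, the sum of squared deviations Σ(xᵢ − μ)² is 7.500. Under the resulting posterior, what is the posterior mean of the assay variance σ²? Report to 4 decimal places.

1.6043

With known mean μ and an Inverse-Gamma(α, β) prior on σ², the Normal likelihood is conjugate: posterior is Inv-Gamma(α + n/2, β + Σ(xᵢ−μ)²/2).
Posterior: Inv-Gamma(8.40 + 4/2, 11.33 + 7.500/2) = Inv-Gamma(10.40, 15.0800).
E[σ²|data] = β/(α−1) = 15.0800/9.40 = 1.6043.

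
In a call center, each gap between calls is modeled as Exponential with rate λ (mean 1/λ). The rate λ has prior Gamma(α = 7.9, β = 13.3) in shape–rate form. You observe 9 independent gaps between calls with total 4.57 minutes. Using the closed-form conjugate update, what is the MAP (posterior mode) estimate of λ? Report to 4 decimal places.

0.8898

With a Gamma(shape α, rate β) prior on the exponential rate λ, the posterior after n observations with total T = Σxᵢ is Gamma(α+n, β+T).
Posterior: Gamma(7.9+9, 13.3+4.57) = Gamma(16.9, 17.87).
Mode = (α−1)/β = 0.8898.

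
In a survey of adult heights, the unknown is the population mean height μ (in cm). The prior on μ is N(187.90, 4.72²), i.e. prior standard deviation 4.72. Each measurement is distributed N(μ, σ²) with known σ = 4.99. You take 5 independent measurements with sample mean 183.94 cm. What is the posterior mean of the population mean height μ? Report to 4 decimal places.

184.6635

For Normal data with known variance σ², a Normal(μ₀, σ₀²) prior on μ is conjugate. Posterior precision = 1/σ₀² + n/σ²; posterior mean is the precision-weighted average of μ₀ and x̄.
n·x̄ = 5·183.94 = 919.7.
σ₀² = 4.72² = 22.2784, σ² = 4.99² = 24.9001; σ² + n·σ₀² = 24.9001 + 5·22.2784 = 136.2921.
Posterior mean = (μ₀/σ₀² + n·x̄/σ²)/(1/σ₀² + n/σ²) = (σ²·μ₀ + σ₀²·n·x̄)/(σ² + n·σ₀²) = (24.9001·187.90 + 22.2784·919.7)/136.2921 = 25168.17327/136.2921 = 184.6635.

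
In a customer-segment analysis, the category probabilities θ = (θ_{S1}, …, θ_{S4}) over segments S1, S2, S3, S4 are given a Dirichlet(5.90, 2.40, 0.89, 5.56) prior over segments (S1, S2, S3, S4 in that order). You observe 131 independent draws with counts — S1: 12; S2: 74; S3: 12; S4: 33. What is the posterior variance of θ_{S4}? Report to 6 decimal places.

The Dirichlet prior is conjugate to the Multinomial likelihood: each posterior αⱼ = prior αⱼ + observed count nⱼ.
Posterior concentration: (17.90, 76.40, 12.89, 38.56), total = 145.75.
Var[θ_j] = α_j(Σα−α_j)/((Σα)²(Σα+1)) = 38.56·107.19/(145.75²·146.75) = 0.001326.

0.001326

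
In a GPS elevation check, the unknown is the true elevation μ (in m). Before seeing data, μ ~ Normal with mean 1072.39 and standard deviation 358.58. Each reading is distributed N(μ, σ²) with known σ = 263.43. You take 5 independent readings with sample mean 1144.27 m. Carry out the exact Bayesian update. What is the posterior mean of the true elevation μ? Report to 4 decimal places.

For Normal data with known variance σ², a Normal(μ₀, σ₀²) prior on μ is conjugate. Posterior precision = 1/σ₀² + n/σ²; posterior mean is the precision-weighted average of μ₀ and x̄.
n·x̄ = 5·1144.27 = 5721.35.
σ₀² = 358.58² = 128579.6164, σ² = 263.43² = 69395.3649; σ² + n·σ₀² = 69395.3649 + 5·128579.6164 = 712293.4469.
Posterior mean = (μ₀/σ₀² + n·x̄/σ²)/(1/σ₀² + n/σ²) = (σ²·μ₀ + σ₀²·n·x̄)/(σ² + n·σ₀²) = (69395.3649·1072.39 + 128579.6164·5721.35)/712293.4469 = 810067883.655251/712293.4469 = 1137.2671.

1137.2671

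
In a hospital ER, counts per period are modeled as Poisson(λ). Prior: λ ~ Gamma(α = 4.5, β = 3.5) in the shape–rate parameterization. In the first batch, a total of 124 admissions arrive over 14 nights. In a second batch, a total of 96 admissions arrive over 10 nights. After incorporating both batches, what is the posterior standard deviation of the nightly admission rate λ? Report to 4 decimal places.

0.5448

With a Gamma(shape α, rate β) prior, the Poisson likelihood is conjugate: the posterior is Gamma(α + ΣXᵢ, β + n).
After batch 1: Gamma(α+S, β+n) = Gamma(4.5+124, 3.5+14) = Gamma(128.5, 17.5).
After batch 2: Gamma(α+S, β+n) = Gamma(128.5+96, 17.5+10) = Gamma(224.5, 27.5).
SD = √α/β = √224.5/27.5 = 0.5448.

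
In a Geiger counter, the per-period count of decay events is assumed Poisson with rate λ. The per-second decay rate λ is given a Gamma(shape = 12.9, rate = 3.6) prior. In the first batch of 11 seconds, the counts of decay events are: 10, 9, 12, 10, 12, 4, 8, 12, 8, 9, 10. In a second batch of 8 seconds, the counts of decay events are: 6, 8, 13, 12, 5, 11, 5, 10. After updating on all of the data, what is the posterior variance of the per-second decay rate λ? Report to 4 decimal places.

0.3659

With a Gamma(shape α, rate β) prior, the Poisson likelihood is conjugate: the posterior is Gamma(α + ΣXᵢ, β + n).
Batch 1: sum of counts S = 104 over n = 11 seconds.
After batch 1: Gamma(α+S, β+n) = Gamma(12.9+104, 3.6+11) = Gamma(116.9, 14.6).
Batch 2: sum of counts S = 70 over n = 8 seconds.
After batch 2: Gamma(α+S, β+n) = Gamma(116.9+70, 14.6+8) = Gamma(186.9, 22.6).
Var = α/β² = 186.9/22.6² = 0.3659.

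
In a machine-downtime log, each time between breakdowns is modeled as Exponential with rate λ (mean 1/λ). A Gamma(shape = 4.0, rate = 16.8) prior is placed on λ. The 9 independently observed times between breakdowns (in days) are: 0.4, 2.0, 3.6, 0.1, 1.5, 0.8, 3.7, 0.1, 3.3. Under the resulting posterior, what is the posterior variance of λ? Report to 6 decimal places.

With a Gamma(shape α, rate β) prior on the exponential rate λ, the posterior after n observations with total T = Σxᵢ is Gamma(α+n, β+T).
Sum of observations T = 15.5 days; n = 9.
Posterior: Gamma(4.0+9, 16.8+15.5) = Gamma(13.0, 32.3).
Var = α/β² = 0.012461.

0.012461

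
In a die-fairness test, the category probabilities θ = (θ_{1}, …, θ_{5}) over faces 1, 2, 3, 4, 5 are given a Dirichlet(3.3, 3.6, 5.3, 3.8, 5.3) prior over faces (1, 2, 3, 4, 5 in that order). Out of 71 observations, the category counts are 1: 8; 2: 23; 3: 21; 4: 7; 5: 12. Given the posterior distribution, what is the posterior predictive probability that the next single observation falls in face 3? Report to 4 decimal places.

0.2849

The Dirichlet prior is conjugate to the Multinomial likelihood: each posterior αⱼ = prior αⱼ + observed count nⱼ.
Posterior concentration: (11.3, 26.6, 26.3, 10.8, 17.3), total = 92.3.
P(next = 3 | data) = α_{3}/Σα = 0.2849.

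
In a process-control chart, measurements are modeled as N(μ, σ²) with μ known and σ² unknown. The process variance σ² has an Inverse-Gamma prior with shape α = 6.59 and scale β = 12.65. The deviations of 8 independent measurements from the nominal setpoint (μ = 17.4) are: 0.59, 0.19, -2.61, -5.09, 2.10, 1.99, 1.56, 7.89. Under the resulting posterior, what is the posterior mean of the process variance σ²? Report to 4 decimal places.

With known mean μ and an Inverse-Gamma(α, β) prior on σ², the Normal likelihood is conjugate: posterior is Inv-Gamma(α + n/2, β + Σ(xᵢ−μ)²/2).
Σ(xᵢ−μ)² = (0.59)² + (0.19)² + (-2.61)² + (-5.09)² + (2.10)² + (1.99)² + (1.56)² + (7.89)² = 106.1602.
Posterior: Inv-Gamma(6.59 + 8/2, 12.65 + 106.1602/2) = Inv-Gamma(10.59, 65.73010).
E[σ²|data] = β/(α−1) = 65.73010/9.59 = 6.8540.

6.8540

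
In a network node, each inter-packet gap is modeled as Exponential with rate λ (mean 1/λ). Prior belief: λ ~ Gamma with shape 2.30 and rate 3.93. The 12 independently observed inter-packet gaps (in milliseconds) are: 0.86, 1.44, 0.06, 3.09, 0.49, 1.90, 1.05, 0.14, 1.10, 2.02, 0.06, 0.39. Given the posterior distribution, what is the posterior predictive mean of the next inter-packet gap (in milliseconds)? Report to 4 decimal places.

With a Gamma(shape α, rate β) prior on the exponential rate λ, the posterior after n observations with total T = Σxᵢ is Gamma(α+n, β+T).
Sum of observations T = 12.60 milliseconds; n = 12.
Posterior: Gamma(2.30+12, 3.93+12.60) = Gamma(14.30, 16.53).
The predictive distribution for the next observation is Lomax; its mean is β/(α−1) = 16.53/13.30 = 1.2429.

1.2429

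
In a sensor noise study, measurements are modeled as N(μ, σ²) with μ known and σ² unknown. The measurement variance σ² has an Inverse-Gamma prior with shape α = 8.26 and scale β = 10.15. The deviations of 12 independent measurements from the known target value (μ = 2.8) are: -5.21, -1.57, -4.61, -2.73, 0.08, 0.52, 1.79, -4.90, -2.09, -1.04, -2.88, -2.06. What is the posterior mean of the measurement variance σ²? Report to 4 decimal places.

4.6792

With known mean μ and an Inverse-Gamma(α, β) prior on σ², the Normal likelihood is conjugate: posterior is Inv-Gamma(α + n/2, β + Σ(xᵢ−μ)²/2).
Σ(xᵢ−μ)² = (-5.21)² + (-1.57)² + (-4.61)² + (-2.73)² + (0.08)² + (0.52)² + (1.79)² + (-4.90)² + (-2.09)² + (-1.04)² + (-2.88)² + (-2.06)² = 103.7926.
Posterior: Inv-Gamma(8.26 + 12/2, 10.15 + 103.7926/2) = Inv-Gamma(14.26, 62.04630).
E[σ²|data] = β/(α−1) = 62.04630/13.26 = 4.6792.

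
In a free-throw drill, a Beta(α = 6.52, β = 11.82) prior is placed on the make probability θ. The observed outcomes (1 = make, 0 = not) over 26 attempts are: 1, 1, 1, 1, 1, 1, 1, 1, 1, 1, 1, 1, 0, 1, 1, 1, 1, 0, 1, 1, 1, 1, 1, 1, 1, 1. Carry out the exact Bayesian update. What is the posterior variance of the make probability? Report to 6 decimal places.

The Beta prior is conjugate to a Binomial/Bernoulli likelihood; the update adds successes to α and failures to β.
Posterior: Beta(α+k, β+n−k) = Beta(6.52+24, 11.82+2) = Beta(30.52, 13.82).
Var = αβ/((α+β)²(α+β+1)) = 30.52·13.82/(44.34²·45.34) = 0.004732.

0.004732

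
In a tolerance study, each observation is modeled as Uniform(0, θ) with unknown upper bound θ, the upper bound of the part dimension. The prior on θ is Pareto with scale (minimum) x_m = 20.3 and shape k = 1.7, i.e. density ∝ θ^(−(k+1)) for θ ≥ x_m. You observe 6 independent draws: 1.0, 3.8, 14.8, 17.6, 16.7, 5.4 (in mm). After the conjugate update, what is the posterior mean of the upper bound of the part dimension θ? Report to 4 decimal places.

23.3299

A Pareto(scale x_m, shape k) prior on the upper bound θ of Uniform(0, θ) is conjugate: posterior is Pareto(max(x_m, max xᵢ), k + n).
Sample maximum = 17.6; prior scale x_m = 20.3 → posterior scale = max = 20.3.
Posterior shape = 1.7 + 6 = 7.7.
E[θ|data] = k·x_m/(k−1) = 7.7·20.3/6.7 = 23.3299.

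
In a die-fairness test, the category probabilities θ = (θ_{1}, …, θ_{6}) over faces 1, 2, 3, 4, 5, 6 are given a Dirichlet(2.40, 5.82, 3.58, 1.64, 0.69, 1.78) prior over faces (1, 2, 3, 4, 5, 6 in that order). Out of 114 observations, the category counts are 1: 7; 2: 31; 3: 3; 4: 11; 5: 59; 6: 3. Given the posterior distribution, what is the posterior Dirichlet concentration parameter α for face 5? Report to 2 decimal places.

The Dirichlet prior is conjugate to the Multinomial likelihood: each posterior αⱼ = prior αⱼ + observed count nⱼ.
Posterior concentration: (9.40, 36.82, 6.58, 12.64, 59.69, 4.78), total = 129.91.
α_{5} = 0.69 + 59 = 59.69.

59.69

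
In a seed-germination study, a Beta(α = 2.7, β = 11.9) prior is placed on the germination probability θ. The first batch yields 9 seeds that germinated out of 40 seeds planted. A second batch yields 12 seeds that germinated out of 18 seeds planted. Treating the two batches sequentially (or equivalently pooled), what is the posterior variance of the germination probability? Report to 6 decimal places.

The Beta prior is conjugate to a Binomial/Bernoulli likelihood; the update adds successes to α and failures to β.
After batch 1: Beta(2.7+9, 11.9+31) = Beta(11.7, 42.9).
After batch 2: Beta(11.7+12, 42.9+6) = Beta(23.7, 48.9).
Var = αβ/((α+β)²(α+β+1)) = 23.7·48.9/(72.6²·73.6) = 0.002987.

0.002987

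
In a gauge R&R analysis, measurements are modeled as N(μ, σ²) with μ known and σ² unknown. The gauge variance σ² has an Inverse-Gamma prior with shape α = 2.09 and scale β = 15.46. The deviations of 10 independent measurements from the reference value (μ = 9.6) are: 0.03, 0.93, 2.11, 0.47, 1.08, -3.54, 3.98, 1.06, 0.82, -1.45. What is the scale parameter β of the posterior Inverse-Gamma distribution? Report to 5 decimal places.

With known mean μ and an Inverse-Gamma(α, β) prior on σ², the Normal likelihood is conjugate: posterior is Inv-Gamma(α + n/2, β + Σ(xᵢ−μ)²/2).
Σ(xᵢ−μ)² = (0.03)² + (0.93)² + (2.11)² + (0.47)² + (1.08)² + (-3.54)² + (3.98)² + (1.06)² + (0.82)² + (-1.45)² = 38.9757.
Posterior: Inv-Gamma(2.09 + 10/2, 15.46 + 38.9757/2) = Inv-Gamma(7.09, 34.94785).
Posterior β = 34.94785.

34.94785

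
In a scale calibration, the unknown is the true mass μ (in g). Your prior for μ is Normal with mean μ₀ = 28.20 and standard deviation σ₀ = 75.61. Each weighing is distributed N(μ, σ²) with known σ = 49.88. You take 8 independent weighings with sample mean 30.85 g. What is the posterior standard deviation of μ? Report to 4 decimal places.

17.1743

For Normal data with known variance σ², a Normal(μ₀, σ₀²) prior on μ is conjugate. Posterior precision = 1/σ₀² + n/σ²; posterior mean is the precision-weighted average of μ₀ and x̄.
σ₀² = 75.61² = 5716.8721, σ² = 49.88² = 2488.0144; σ² + n·σ₀² = 2488.0144 + 8·5716.8721 = 48222.9912.
Posterior precision = 1/σ₀² + n/σ² = 1/5716.8721 + 8/2488.0144 = (σ² + n·σ₀²)/(σ₀²σ²) = 48222.9912/(5716.8721·2488.0144); posterior variance σₙ² = σ₀²σ²/(σ² + n·σ₀²) = 5716.8721·2488.0144/48222.9912 = 294.955990.
Posterior SD = √σₙ² = √(5716.8721·2488.0144/48222.9912) = 17.1743.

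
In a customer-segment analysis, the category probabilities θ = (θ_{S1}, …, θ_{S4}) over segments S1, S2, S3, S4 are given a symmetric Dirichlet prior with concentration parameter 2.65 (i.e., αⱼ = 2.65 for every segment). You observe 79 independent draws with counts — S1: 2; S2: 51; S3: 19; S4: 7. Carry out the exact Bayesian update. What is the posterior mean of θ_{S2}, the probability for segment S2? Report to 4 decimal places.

0.5988

The Dirichlet prior is conjugate to the Multinomial likelihood: each posterior αⱼ = prior αⱼ + observed count nⱼ.
Posterior concentration: (4.65, 53.65, 21.65, 9.65), total = 89.60.
E[θ_{S2}|data] = α_{S2}/Σα = 53.65/89.60 = 0.5988.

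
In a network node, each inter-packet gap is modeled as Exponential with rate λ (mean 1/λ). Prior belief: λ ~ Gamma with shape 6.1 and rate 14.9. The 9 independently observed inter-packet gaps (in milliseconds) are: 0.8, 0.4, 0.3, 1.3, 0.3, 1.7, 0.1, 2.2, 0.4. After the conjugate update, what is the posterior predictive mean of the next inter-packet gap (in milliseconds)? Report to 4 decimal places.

With a Gamma(shape α, rate β) prior on the exponential rate λ, the posterior after n observations with total T = Σxᵢ is Gamma(α+n, β+T).
Sum of observations T = 7.5 milliseconds; n = 9.
Posterior: Gamma(6.1+9, 14.9+7.5) = Gamma(15.1, 22.4).
The predictive distribution for the next observation is Lomax; its mean is β/(α−1) = 22.4/14.1 = 1.5887.

1.5887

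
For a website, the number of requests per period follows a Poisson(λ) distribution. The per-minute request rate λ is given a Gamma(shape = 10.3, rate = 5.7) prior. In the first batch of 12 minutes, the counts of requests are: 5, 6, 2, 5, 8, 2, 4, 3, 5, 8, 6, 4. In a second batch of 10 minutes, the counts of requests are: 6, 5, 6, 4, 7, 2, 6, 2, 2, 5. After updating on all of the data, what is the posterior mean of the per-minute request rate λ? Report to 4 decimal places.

4.0903

With a Gamma(shape α, rate β) prior, the Poisson likelihood is conjugate: the posterior is Gamma(α + ΣXᵢ, β + n).
Batch 1: sum of counts S = 58 over n = 12 minutes.
After batch 1: Gamma(α+S, β+n) = Gamma(10.3+58, 5.7+12) = Gamma(68.3, 17.7).
Batch 2: sum of counts S = 45 over n = 10 minutes.
After batch 2: Gamma(α+S, β+n) = Gamma(68.3+45, 17.7+10) = Gamma(113.3, 27.7).
Posterior mean = α/β = 113.3/27.7 = 4.0903.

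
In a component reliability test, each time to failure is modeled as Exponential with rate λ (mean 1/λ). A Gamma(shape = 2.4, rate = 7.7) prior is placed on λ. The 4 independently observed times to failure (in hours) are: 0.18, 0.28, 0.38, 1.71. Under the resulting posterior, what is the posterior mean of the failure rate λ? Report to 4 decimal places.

0.6244

With a Gamma(shape α, rate β) prior on the exponential rate λ, the posterior after n observations with total T = Σxᵢ is Gamma(α+n, β+T).
Sum of observations T = 2.55 hours; n = 4.
Posterior: Gamma(2.4+4, 7.7+2.55) = Gamma(6.4, 10.25).
Posterior mean of λ = α/β = 6.4/10.25 = 0.6244.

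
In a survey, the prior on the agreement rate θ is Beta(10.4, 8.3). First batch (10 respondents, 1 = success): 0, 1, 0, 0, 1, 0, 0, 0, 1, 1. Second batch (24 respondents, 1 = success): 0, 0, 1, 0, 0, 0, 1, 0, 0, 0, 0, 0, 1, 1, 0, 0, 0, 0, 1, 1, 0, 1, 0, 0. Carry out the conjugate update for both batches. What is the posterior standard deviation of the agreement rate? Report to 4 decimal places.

0.0670

The Beta prior is conjugate to a Binomial/Bernoulli likelihood; the update adds successes to α and failures to β.
After batch 1: Beta(10.4+4, 8.3+6) = Beta(14.4, 14.3).
After batch 2: Beta(14.4+7, 14.3+17) = Beta(21.4, 31.3).
Var = αβ/((α+β)²(α+β+1)) = 21.4·31.3/(52.7²·53.7) = 0.00449120; SD = √0.00449120 = 0.0670.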